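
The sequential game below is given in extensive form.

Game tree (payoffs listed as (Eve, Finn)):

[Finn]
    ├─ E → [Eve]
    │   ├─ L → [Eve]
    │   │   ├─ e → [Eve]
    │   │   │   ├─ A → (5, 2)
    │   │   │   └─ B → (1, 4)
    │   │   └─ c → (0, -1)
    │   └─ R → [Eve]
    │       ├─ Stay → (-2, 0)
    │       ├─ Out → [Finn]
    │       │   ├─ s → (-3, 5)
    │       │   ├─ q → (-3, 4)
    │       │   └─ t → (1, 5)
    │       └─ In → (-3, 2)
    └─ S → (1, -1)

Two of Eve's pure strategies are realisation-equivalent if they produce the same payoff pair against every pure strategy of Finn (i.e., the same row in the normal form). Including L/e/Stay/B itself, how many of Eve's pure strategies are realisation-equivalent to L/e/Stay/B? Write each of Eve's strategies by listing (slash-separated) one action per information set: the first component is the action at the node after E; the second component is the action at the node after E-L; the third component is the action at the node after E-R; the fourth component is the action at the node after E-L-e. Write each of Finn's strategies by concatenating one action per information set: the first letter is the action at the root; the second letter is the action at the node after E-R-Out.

3

Row for L/e/Stay/B (columns Es, Eq, Et, Ss, Sq, St): (1,4) (1,4) (1,4) (1,-1) (1,-1) (1,-1).
Under L/e/Stay/B, Eve's choice at the node after E-R can never be reached regardless of what Finn does, so varying those choices leaves every outcome unchanged.
Holding the reachable choices fixed and varying the unreachable one freely already gives 3 equivalent strategies.
No other strategy reproduces this row, so those 3 are the full class: L/e/Stay/B, L/e/Out/B, L/e/In/B.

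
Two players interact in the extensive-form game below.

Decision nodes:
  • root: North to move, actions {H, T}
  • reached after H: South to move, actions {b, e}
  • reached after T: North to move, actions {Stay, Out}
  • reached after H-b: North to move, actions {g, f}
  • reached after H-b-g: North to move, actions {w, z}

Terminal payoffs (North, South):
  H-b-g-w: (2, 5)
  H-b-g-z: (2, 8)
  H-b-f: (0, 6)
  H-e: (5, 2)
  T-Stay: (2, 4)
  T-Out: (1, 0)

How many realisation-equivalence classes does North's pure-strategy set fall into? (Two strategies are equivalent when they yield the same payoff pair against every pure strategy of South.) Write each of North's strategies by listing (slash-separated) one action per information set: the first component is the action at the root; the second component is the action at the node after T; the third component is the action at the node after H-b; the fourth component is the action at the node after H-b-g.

North has 16 pure strategies: H/Stay/g/w, H/Stay/g/z, H/Stay/f/w, H/Stay/f/z, H/Out/g/w, H/Out/g/z, H/Out/f/w, H/Out/f/z, T/Stay/g/w, T/Stay/g/z, T/Stay/f/w, T/Stay/f/z, T/Out/g/w, T/Out/g/z, T/Out/f/w, T/Out/f/z. Columns: b, e.
{H/Stay/g/w, H/Out/g/w} → row (2,5) (5,2)
{H/Stay/g/z, H/Out/g/z} → row (2,8) (5,2)
{H/Stay/f/w, H/Stay/f/z, H/Out/f/w, H/Out/f/z} → row (0,6) (5,2)
{T/Stay/g/w, T/Stay/g/z, T/Stay/f/w, T/Stay/f/z} → row (2,4) (2,4)
{T/Out/g/w, T/Out/g/z, T/Out/f/w, T/Out/f/z} → row (1,0) (1,0)
That's 5 distinct rows out of 16 strategies.

5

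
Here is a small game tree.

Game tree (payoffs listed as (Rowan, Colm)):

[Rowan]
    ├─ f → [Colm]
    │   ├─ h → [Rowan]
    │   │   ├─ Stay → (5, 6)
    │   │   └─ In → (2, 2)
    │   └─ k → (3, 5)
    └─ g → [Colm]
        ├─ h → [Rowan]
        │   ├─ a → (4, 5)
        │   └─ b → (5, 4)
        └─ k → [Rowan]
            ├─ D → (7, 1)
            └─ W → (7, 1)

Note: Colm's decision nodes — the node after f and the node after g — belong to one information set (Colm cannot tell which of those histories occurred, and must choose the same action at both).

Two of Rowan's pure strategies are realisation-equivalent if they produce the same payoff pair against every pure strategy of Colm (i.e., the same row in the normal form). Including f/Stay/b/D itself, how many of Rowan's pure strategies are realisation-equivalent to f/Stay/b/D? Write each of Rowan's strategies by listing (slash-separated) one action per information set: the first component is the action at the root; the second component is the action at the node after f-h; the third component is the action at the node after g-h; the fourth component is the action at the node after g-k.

Row for f/Stay/b/D (columns h, k): (5,6) (3,5).
Under f/Stay/b/D, Rowan's choice at the node after g-h and at the node after g-k can never be reached regardless of what Colm does, so varying those choices leaves every outcome unchanged.
Holding the reachable choices fixed and varying the unreachable ones freely already gives 2 × 2 = 4 equivalent strategies.
No other strategy reproduces this row, so those 4 are the full class: f/Stay/a/D, f/Stay/a/W, f/Stay/b/D, f/Stay/b/W.

4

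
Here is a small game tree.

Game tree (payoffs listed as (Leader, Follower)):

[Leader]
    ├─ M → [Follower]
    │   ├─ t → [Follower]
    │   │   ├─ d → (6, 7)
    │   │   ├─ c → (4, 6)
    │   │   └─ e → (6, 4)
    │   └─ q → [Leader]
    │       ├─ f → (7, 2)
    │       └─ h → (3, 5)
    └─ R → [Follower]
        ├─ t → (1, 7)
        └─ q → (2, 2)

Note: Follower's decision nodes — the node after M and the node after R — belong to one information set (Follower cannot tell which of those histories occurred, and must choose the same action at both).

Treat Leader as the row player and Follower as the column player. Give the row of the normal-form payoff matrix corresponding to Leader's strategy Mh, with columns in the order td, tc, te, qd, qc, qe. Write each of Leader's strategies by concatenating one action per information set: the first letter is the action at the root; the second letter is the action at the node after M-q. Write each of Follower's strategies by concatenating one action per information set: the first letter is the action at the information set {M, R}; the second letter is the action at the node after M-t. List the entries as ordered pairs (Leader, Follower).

(6,7) (4,6) (6,4) (3,5) (3,5) (3,5)

vs td: Leader plays M → Follower plays t at [M] → Follower plays d at [M-t] → (6, 7)
vs tc: Leader plays M → Follower plays t at [M] → Follower plays c at [M-t] → (4, 6)
vs te: Leader plays M → Follower plays t at [M] → Follower plays e at [M-t] → (6, 4)
vs qd: Leader plays M → Follower plays q at [M] → Leader plays h at [M-q] → (3, 5)
vs qc: Leader plays M → Follower plays q at [M] → Leader plays h at [M-q] → (3, 5)
vs qe: Leader plays M → Follower plays q at [M] → Leader plays h at [M-q] → (3, 5)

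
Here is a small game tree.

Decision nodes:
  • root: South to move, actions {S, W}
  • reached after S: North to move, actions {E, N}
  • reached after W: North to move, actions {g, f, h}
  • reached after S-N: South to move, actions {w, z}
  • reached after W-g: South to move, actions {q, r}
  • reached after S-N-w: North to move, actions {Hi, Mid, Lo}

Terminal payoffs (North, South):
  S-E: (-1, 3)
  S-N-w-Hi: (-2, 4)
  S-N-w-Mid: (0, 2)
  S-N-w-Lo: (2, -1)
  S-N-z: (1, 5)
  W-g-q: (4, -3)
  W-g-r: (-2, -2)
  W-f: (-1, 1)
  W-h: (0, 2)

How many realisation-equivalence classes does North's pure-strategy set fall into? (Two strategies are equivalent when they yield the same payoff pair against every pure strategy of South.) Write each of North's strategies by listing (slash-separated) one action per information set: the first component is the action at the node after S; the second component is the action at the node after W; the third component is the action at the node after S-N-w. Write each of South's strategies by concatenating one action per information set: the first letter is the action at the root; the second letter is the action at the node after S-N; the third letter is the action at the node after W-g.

12

North has 18 pure strategies: E/g/Hi, E/g/Mid, E/g/Lo, E/f/Hi, E/f/Mid, E/f/Lo, E/h/Hi, E/h/Mid, E/h/Lo, N/g/Hi, N/g/Mid, N/g/Lo, N/f/Hi, N/f/Mid, N/f/Lo, N/h/Hi, N/h/Mid, N/h/Lo. Columns: Swq, Swr, Szq, Szr, Wwq, Wwr, Wzq, Wzr.
{E/g/Hi, E/g/Mid, E/g/Lo} → row (-1,3) (-1,3) (-1,3) (-1,3) (4,-3) (-2,-2) (4,-3) (-2,-2)
{E/f/Hi, E/f/Mid, E/f/Lo} → row (-1,3) (-1,3) (-1,3) (-1,3) (-1,1) (-1,1) (-1,1) (-1,1)
{E/h/Hi, E/h/Mid, E/h/Lo} → row (-1,3) (-1,3) (-1,3) (-1,3) (0,2) (0,2) (0,2) (0,2)
{N/g/Hi} → row (-2,4) (-2,4) (1,5) (1,5) (4,-3) (-2,-2) (4,-3) (-2,-2)
{N/g/Mid} → row (0,2) (0,2) (1,5) (1,5) (4,-3) (-2,-2) (4,-3) (-2,-2)
{N/g/Lo} → row (2,-1) (2,-1) (1,5) (1,5) (4,-3) (-2,-2) (4,-3) (-2,-2)
{N/f/Hi} → row (-2,4) (-2,4) (1,5) (1,5) (-1,1) (-1,1) (-1,1) (-1,1)
{N/f/Mid} → row (0,2) (0,2) (1,5) (1,5) (-1,1) (-1,1) (-1,1) (-1,1)
{N/f/Lo} → row (2,-1) (2,-1) (1,5) (1,5) (-1,1) (-1,1) (-1,1) (-1,1)
{N/h/Hi} → row (-2,4) (-2,4) (1,5) (1,5) (0,2) (0,2) (0,2) (0,2)
{N/h/Mid} → row (0,2) (0,2) (1,5) (1,5) (0,2) (0,2) (0,2) (0,2)
{N/h/Lo} → row (2,-1) (2,-1) (1,5) (1,5) (0,2) (0,2) (0,2) (0,2)
That's 12 distinct rows out of 18 strategies.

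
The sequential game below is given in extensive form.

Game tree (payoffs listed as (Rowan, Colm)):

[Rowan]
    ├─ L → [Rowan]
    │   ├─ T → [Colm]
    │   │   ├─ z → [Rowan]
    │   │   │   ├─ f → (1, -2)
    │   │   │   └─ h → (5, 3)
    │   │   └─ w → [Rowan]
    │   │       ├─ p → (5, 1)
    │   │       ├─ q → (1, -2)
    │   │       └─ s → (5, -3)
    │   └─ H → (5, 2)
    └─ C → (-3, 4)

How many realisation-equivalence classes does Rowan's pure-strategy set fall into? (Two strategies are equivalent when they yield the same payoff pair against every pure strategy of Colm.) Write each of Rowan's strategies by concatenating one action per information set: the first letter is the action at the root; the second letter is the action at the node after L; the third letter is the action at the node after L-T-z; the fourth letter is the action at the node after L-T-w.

8

Rowan has 24 pure strategies: LTfp, LTfq, LTfs, LThp, LThq, LThs, LHfp, LHfq, LHfs, LHhp, LHhq, LHhs, CTfp, CTfq, CTfs, CThp, CThq, CThs, CHfp, CHfq, CHfs, CHhp, CHhq, CHhs. Columns: z, w.
{LTfp} → row (1,-2) (5,1)
{LTfq} → row (1,-2) (1,-2)
{LTfs} → row (1,-2) (5,-3)
{LThp} → row (5,3) (5,1)
{LThq} → row (5,3) (1,-2)
{LThs} → row (5,3) (5,-3)
{LHfp, LHfq, LHfs, LHhp, LHhq, LHhs} → row (5,2) (5,2)
{CTfp, CTfq, CTfs, CThp, CThq, CThs, CHfp, CHfq, CHfs, CHhp, CHhq, CHhs} → row (-3,4) (-3,4)
That's 8 distinct rows out of 24 strategies.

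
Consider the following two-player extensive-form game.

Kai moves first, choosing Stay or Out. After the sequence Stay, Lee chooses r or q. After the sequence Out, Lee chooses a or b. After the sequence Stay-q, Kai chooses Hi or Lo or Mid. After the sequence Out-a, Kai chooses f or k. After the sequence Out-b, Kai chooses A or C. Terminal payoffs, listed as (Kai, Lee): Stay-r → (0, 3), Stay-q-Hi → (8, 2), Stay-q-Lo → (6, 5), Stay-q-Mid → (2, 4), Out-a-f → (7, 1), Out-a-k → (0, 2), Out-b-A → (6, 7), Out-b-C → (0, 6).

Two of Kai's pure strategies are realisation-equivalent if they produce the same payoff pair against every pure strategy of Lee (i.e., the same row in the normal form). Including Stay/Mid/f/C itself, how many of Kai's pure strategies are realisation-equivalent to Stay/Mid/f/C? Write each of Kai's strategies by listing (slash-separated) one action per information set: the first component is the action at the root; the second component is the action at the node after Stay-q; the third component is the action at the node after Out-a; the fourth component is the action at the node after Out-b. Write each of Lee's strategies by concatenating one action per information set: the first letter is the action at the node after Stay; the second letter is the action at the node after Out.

Row for Stay/Mid/f/C (columns ra, rb, qa, qb): (0,3) (0,3) (2,4) (2,4).
Under Stay/Mid/f/C, Kai's choice at the node after Out-a and at the node after Out-b can never be reached regardless of what Lee does, so varying those choices leaves every outcome unchanged.
Holding the reachable choices fixed and varying the unreachable ones freely already gives 2 × 2 = 4 equivalent strategies.
No other strategy reproduces this row, so those 4 are the full class: Stay/Mid/f/A, Stay/Mid/f/C, Stay/Mid/k/A, Stay/Mid/k/C.

4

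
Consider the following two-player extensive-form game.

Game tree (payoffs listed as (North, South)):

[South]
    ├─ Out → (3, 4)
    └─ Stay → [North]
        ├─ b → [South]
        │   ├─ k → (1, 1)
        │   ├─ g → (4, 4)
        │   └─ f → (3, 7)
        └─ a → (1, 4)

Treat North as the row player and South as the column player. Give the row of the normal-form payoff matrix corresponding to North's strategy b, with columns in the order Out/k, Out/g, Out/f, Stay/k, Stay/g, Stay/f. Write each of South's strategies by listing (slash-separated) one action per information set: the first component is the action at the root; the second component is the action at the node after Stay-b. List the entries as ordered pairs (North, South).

(3,4) (3,4) (3,4) (1,1) (4,4) (3,7)

vs Out/k: South plays Out → (3, 4)
vs Out/g: South plays Out → (3, 4)
vs Out/f: South plays Out → (3, 4)
vs Stay/k: South plays Stay → North plays b at [Stay] → South plays k at [Stay-b] → (1, 1)
vs Stay/g: South plays Stay → North plays b at [Stay] → South plays g at [Stay-b] → (4, 4)
vs Stay/f: South plays Stay → North plays b at [Stay] → South plays f at [Stay-b] → (3, 7)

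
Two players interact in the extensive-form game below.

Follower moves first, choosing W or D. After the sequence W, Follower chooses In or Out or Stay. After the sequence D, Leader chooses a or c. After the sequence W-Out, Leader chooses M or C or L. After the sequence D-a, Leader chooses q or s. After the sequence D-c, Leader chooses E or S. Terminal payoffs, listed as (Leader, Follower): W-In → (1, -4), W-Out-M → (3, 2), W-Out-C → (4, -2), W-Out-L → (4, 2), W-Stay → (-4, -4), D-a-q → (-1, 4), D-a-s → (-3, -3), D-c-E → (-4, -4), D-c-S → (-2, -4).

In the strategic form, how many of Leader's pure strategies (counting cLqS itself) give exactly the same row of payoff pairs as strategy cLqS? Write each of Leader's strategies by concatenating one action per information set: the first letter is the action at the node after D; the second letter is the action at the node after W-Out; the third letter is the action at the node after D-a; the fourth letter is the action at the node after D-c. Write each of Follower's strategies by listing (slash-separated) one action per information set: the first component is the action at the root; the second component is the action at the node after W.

2

Row for cLqS (columns W/In, W/Out, W/Stay, D/In, D/Out, D/Stay): (1,-4) (4,2) (-4,-4) (-2,-4) (-2,-4) (-2,-4).
Under cLqS, Leader's choice at the node after D-a can never be reached regardless of what Follower does, so varying those choices leaves every outcome unchanged.
Holding the reachable choices fixed and varying the unreachable one freely already gives 2 equivalent strategies.
No other strategy reproduces this row, so those 2 are the full class: cLqS, cLsS.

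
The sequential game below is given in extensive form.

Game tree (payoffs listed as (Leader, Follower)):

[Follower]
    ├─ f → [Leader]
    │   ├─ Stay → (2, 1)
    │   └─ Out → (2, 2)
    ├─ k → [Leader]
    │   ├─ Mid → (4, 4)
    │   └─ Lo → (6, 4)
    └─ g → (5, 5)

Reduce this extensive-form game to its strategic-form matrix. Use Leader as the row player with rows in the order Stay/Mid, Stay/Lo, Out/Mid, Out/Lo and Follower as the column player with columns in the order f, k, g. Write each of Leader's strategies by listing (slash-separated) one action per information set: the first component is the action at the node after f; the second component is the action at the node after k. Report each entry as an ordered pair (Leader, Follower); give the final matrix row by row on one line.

Stay/Mid: (2,1) (4,4) (5,5) | Stay/Lo: (2,1) (6,4) (5,5) | Out/Mid: (2,2) (4,4) (5,5) | Out/Lo: (2,2) (6,4) (5,5)

                f        k        g
Stay/Mid    (2,1)    (4,4)    (5,5)
 Stay/Lo    (2,1)    (6,4)    (5,5)
 Out/Mid    (2,2)    (4,4)    (5,5)
  Out/Lo    (2,2)    (6,4)    (5,5)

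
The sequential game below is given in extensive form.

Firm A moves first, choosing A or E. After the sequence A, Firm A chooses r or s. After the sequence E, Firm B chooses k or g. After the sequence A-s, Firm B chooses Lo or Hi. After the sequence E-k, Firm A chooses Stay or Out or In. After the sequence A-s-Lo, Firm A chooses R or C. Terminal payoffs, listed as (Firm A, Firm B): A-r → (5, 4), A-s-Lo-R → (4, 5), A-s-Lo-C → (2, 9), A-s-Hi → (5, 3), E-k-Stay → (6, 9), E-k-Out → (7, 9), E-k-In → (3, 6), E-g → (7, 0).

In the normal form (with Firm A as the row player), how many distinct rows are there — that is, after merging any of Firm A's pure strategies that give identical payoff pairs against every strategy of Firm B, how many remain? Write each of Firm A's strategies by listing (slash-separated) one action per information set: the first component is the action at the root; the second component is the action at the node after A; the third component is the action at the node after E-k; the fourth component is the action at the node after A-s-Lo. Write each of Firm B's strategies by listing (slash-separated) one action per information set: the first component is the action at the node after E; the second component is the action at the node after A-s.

6

Firm A has 24 pure strategies: A/r/Stay/R, A/r/Stay/C, A/r/Out/R, A/r/Out/C, A/r/In/R, A/r/In/C, A/s/Stay/R, A/s/Stay/C, A/s/Out/R, A/s/Out/C, A/s/In/R, A/s/In/C, E/r/Stay/R, E/r/Stay/C, E/r/Out/R, E/r/Out/C, E/r/In/R, E/r/In/C, E/s/Stay/R, E/s/Stay/C, E/s/Out/R, E/s/Out/C, E/s/In/R, E/s/In/C. Columns: k/Lo, k/Hi, g/Lo, g/Hi.
{A/r/Stay/R, A/r/Stay/C, A/r/Out/R, A/r/Out/C, A/r/In/R, A/r/In/C} → row (5,4) (5,4) (5,4) (5,4)
{A/s/Stay/R, A/s/Out/R, A/s/In/R} → row (4,5) (5,3) (4,5) (5,3)
{A/s/Stay/C, A/s/Out/C, A/s/In/C} → row (2,9) (5,3) (2,9) (5,3)
{E/r/Stay/R, E/r/Stay/C, E/s/Stay/R, E/s/Stay/C} → row (6,9) (6,9) (7,0) (7,0)
{E/r/Out/R, E/r/Out/C, E/s/Out/R, E/s/Out/C} → row (7,9) (7,9) (7,0) (7,0)
{E/r/In/R, E/r/In/C, E/s/In/R, E/s/In/C} → row (3,6) (3,6) (7,0) (7,0)
That's 6 distinct rows out of 24 strategies.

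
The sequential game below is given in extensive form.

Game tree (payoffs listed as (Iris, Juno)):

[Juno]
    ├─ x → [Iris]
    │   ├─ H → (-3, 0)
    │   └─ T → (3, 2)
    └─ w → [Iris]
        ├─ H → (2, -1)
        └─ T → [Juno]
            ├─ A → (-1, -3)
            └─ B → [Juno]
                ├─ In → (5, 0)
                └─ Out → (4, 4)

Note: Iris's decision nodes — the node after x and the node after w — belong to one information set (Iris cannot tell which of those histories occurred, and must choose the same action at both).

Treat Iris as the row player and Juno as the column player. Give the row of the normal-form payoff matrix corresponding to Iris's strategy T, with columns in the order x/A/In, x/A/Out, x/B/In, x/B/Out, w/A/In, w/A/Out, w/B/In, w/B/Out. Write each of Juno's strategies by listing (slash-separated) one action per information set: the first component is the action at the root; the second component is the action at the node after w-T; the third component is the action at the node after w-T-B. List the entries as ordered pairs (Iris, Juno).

(3,2) (3,2) (3,2) (3,2) (-1,-3) (-1,-3) (5,0) (4,4)

vs x/A/In: Juno plays x → Iris plays T at [x] → (3, 2)
vs x/A/Out: Juno plays x → Iris plays T at [x] → (3, 2)
vs x/B/In: Juno plays x → Iris plays T at [x] → (3, 2)
vs x/B/Out: Juno plays x → Iris plays T at [x] → (3, 2)
vs w/A/In: Juno plays w → Iris plays T at [w] → Juno plays A at [w-T] → (-1, -3)
vs w/A/Out: Juno plays w → Iris plays T at [w] → Juno plays A at [w-T] → (-1, -3)
vs w/B/In: Juno plays w → Iris plays T at [w] → Juno plays B at [w-T] → Juno plays In at [w-T-B] → (5, 0)
vs w/B/Out: Juno plays w → Iris plays T at [w] → Juno plays B at [w-T] → Juno plays Out at [w-T-B] → (4, 4)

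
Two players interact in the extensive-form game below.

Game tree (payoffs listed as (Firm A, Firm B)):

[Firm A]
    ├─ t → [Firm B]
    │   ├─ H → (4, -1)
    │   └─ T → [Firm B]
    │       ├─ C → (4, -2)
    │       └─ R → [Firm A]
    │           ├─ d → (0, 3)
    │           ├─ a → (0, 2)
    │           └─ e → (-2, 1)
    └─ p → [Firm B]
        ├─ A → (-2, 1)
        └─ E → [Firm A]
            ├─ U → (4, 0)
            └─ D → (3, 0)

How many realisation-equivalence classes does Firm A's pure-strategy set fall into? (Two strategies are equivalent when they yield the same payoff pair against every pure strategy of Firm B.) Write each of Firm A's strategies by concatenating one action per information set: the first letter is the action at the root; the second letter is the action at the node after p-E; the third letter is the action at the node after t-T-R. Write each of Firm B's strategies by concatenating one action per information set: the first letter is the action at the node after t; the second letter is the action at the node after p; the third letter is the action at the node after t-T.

Firm A has 12 pure strategies: tUd, tUa, tUe, tDd, tDa, tDe, pUd, pUa, pUe, pDd, pDa, pDe. Columns: HAC, HAR, HEC, HER, TAC, TAR, TEC, TER.
{tUd, tDd} → row (4,-1) (4,-1) (4,-1) (4,-1) (4,-2) (0,3) (4,-2) (0,3)
{tUa, tDa} → row (4,-1) (4,-1) (4,-1) (4,-1) (4,-2) (0,2) (4,-2) (0,2)
{tUe, tDe} → row (4,-1) (4,-1) (4,-1) (4,-1) (4,-2) (-2,1) (4,-2) (-2,1)
{pUd, pUa, pUe} → row (-2,1) (-2,1) (4,0) (4,0) (-2,1) (-2,1) (4,0) (4,0)
{pDd, pDa, pDe} → row (-2,1) (-2,1) (3,0) (3,0) (-2,1) (-2,1) (3,0) (3,0)
That's 5 distinct rows out of 12 strategies.

5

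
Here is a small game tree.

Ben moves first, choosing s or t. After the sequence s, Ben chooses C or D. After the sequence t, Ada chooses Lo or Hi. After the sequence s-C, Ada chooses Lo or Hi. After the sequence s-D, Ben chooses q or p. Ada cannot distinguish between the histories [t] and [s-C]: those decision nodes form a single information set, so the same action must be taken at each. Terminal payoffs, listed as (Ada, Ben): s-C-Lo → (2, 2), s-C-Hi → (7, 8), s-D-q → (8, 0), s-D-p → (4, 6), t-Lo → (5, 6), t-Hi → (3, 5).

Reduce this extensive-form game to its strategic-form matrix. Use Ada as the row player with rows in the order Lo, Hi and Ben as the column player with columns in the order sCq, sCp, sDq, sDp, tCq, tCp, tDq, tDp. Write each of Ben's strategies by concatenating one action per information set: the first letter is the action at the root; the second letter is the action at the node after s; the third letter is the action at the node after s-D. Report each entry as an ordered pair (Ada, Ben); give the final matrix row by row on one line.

          sCq      sCp      sDq      sDp      tCq      tCp      tDq      tDp
  Lo    (2,2)    (2,2)    (8,0)    (4,6)    (5,6)    (5,6)    (5,6)    (5,6)
  Hi    (7,8)    (7,8)    (8,0)    (4,6)    (3,5)    (3,5)    (3,5)    (3,5)

Lo: (2,2) (2,2) (8,0) (4,6) (5,6) (5,6) (5,6) (5,6) | Hi: (7,8) (7,8) (8,0) (4,6) (3,5) (3,5) (3,5) (3,5)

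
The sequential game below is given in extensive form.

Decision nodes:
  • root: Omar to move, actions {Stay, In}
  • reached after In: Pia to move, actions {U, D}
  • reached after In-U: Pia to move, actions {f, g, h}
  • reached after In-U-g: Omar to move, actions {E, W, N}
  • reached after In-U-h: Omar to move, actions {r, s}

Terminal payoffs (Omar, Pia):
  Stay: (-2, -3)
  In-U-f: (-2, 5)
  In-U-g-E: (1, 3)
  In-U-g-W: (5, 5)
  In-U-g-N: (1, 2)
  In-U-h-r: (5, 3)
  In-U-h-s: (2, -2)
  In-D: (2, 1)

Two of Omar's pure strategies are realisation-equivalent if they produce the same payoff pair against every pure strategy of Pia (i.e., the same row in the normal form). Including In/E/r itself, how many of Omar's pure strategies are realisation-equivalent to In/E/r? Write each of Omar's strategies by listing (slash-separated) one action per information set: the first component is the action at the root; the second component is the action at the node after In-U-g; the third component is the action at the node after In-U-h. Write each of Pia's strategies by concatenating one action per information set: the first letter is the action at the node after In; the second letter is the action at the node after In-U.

Row for In/E/r (columns Uf, Ug, Uh, Df, Dg, Dh): (-2,5) (1,3) (5,3) (2,1) (2,1) (2,1).
Every one of Omar's information sets is on the play path for some reply by Pia when Omar follows In/E/r.
Changing the action at any of them therefore changes at least one column, so only In/E/r itself gives this row.

1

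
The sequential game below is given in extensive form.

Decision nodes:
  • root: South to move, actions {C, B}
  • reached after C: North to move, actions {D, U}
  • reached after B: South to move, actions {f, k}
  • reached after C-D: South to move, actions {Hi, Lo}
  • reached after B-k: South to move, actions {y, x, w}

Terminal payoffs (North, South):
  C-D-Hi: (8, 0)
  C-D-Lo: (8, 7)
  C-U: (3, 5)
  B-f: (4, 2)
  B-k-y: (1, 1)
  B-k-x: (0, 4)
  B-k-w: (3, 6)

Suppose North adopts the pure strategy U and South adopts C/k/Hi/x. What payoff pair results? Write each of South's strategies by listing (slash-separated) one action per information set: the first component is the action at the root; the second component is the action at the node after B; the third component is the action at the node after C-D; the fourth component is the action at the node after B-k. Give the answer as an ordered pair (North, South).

Trace the play path from the root:
  South plays C
  North plays U at [C]
→ terminal payoff (3, 5).
(South's choice at the node after B is never reached on this path, so it doesn't affect the outcome.)

(3, 5)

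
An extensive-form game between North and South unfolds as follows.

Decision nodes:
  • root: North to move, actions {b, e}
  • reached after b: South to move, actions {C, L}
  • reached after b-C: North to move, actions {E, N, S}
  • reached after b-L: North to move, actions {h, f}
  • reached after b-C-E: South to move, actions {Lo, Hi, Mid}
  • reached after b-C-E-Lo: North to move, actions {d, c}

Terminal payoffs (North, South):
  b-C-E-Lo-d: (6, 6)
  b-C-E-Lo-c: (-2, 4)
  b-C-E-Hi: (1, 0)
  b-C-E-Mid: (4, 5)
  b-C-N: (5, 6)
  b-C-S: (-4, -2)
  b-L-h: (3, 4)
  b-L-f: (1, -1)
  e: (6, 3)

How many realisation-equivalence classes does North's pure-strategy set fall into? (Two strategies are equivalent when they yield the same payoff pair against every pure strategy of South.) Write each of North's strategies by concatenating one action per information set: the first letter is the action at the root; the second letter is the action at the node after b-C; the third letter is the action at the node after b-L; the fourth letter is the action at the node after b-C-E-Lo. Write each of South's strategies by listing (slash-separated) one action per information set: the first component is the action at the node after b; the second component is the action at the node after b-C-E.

North has 24 pure strategies: bEhd, bEhc, bEfd, bEfc, bNhd, bNhc, bNfd, bNfc, bShd, bShc, bSfd, bSfc, eEhd, eEhc, eEfd, eEfc, eNhd, eNhc, eNfd, eNfc, eShd, eShc, eSfd, eSfc. Columns: C/Lo, C/Hi, C/Mid, L/Lo, L/Hi, L/Mid.
{bEhd} → row (6,6) (1,0) (4,5) (3,4) (3,4) (3,4)
{bEhc} → row (-2,4) (1,0) (4,5) (3,4) (3,4) (3,4)
{bEfd} → row (6,6) (1,0) (4,5) (1,-1) (1,-1) (1,-1)
{bEfc} → row (-2,4) (1,0) (4,5) (1,-1) (1,-1) (1,-1)
{bNhd, bNhc} → row (5,6) (5,6) (5,6) (3,4) (3,4) (3,4)
{bNfd, bNfc} → row (5,6) (5,6) (5,6) (1,-1) (1,-1) (1,-1)
{bShd, bShc} → row (-4,-2) (-4,-2) (-4,-2) (3,4) (3,4) (3,4)
{bSfd, bSfc} → row (-4,-2) (-4,-2) (-4,-2) (1,-1) (1,-1) (1,-1)
{eEhd, eEhc, eEfd, eEfc, eNhd, eNhc, eNfd, eNfc, eShd, eShc, eSfd, eSfc} → row (6,3) (6,3) (6,3) (6,3) (6,3) (6,3)
That's 9 distinct rows out of 24 strategies.

9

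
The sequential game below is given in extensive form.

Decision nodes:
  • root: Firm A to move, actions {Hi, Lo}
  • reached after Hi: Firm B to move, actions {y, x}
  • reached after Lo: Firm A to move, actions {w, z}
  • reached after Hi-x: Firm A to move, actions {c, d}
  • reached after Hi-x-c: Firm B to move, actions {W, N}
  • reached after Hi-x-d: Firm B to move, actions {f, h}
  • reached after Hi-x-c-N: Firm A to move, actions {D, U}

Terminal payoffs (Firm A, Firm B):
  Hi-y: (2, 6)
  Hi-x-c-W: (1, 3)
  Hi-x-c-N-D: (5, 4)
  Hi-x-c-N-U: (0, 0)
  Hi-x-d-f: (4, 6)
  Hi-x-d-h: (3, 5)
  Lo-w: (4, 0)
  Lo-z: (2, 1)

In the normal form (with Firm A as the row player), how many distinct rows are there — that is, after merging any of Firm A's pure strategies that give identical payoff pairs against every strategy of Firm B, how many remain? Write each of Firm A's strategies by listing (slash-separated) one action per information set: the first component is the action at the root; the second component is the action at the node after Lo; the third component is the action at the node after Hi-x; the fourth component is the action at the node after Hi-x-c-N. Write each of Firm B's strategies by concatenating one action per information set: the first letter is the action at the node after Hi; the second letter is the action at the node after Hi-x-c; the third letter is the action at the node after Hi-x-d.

5

Firm A has 16 pure strategies: Hi/w/c/D, Hi/w/c/U, Hi/w/d/D, Hi/w/d/U, Hi/z/c/D, Hi/z/c/U, Hi/z/d/D, Hi/z/d/U, Lo/w/c/D, Lo/w/c/U, Lo/w/d/D, Lo/w/d/U, Lo/z/c/D, Lo/z/c/U, Lo/z/d/D, Lo/z/d/U. Columns: yWf, yWh, yNf, yNh, xWf, xWh, xNf, xNh.
{Hi/w/c/D, Hi/z/c/D} → row (2,6) (2,6) (2,6) (2,6) (1,3) (1,3) (5,4) (5,4)
{Hi/w/c/U, Hi/z/c/U} → row (2,6) (2,6) (2,6) (2,6) (1,3) (1,3) (0,0) (0,0)
{Hi/w/d/D, Hi/w/d/U, Hi/z/d/D, Hi/z/d/U} → row (2,6) (2,6) (2,6) (2,6) (4,6) (3,5) (4,6) (3,5)
{Lo/w/c/D, Lo/w/c/U, Lo/w/d/D, Lo/w/d/U} → row (4,0) (4,0) (4,0) (4,0) (4,0) (4,0) (4,0) (4,0)
{Lo/z/c/D, Lo/z/c/U, Lo/z/d/D, Lo/z/d/U} → row (2,1) (2,1) (2,1) (2,1) (2,1) (2,1) (2,1) (2,1)
That's 5 distinct rows out of 16 strategies.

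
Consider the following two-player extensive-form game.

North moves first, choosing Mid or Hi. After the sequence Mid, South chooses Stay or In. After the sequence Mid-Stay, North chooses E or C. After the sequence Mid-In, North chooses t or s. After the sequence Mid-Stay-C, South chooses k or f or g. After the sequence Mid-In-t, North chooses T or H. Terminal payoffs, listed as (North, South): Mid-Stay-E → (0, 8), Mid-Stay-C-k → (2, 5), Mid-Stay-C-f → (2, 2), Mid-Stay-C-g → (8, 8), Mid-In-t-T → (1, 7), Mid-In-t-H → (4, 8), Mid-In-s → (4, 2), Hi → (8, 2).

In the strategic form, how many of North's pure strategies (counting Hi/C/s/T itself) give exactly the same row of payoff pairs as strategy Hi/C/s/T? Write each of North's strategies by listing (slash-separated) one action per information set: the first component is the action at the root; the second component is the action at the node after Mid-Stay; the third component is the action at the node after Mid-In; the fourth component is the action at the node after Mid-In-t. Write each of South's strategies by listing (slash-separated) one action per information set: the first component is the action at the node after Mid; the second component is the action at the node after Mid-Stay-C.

Row for Hi/C/s/T (columns Stay/k, Stay/f, Stay/g, In/k, In/f, In/g): (8,2) (8,2) (8,2) (8,2) (8,2) (8,2).
Under Hi/C/s/T, North's choice at the node after Mid-Stay and at the node after Mid-In and at the node after Mid-In-t can never be reached regardless of what South does, so varying those choices leaves every outcome unchanged.
Holding the reachable choices fixed and varying the unreachable ones freely already gives 2 × 2 × 2 = 8 equivalent strategies.
No other strategy reproduces this row, so those 8 are the full class: Hi/E/t/T, Hi/E/t/H, Hi/E/s/T, Hi/E/s/H, Hi/C/t/T, Hi/C/t/H, Hi/C/s/T, Hi/C/s/H.

8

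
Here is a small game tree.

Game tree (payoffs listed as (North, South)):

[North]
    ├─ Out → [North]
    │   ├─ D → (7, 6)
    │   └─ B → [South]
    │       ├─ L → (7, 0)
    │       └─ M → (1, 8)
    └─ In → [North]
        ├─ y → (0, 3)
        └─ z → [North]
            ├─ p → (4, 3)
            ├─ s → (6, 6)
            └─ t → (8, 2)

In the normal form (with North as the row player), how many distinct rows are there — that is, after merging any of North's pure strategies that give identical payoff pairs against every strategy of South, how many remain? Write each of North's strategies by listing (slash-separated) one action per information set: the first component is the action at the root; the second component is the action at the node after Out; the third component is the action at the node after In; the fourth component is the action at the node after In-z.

North has 24 pure strategies: Out/D/y/p, Out/D/y/s, Out/D/y/t, Out/D/z/p, Out/D/z/s, Out/D/z/t, Out/B/y/p, Out/B/y/s, Out/B/y/t, Out/B/z/p, Out/B/z/s, Out/B/z/t, In/D/y/p, In/D/y/s, In/D/y/t, In/D/z/p, In/D/z/s, In/D/z/t, In/B/y/p, In/B/y/s, In/B/y/t, In/B/z/p, In/B/z/s, In/B/z/t. Columns: L, M.
{Out/D/y/p, Out/D/y/s, Out/D/y/t, Out/D/z/p, Out/D/z/s, Out/D/z/t} → row (7,6) (7,6)
{Out/B/y/p, Out/B/y/s, Out/B/y/t, Out/B/z/p, Out/B/z/s, Out/B/z/t} → row (7,0) (1,8)
{In/D/y/p, In/D/y/s, In/D/y/t, In/B/y/p, In/B/y/s, In/B/y/t} → row (0,3) (0,3)
{In/D/z/p, In/B/z/p} → row (4,3) (4,3)
{In/D/z/s, In/B/z/s} → row (6,6) (6,6)
{In/D/z/t, In/B/z/t} → row (8,2) (8,2)
That's 6 distinct rows out of 24 strategies.

6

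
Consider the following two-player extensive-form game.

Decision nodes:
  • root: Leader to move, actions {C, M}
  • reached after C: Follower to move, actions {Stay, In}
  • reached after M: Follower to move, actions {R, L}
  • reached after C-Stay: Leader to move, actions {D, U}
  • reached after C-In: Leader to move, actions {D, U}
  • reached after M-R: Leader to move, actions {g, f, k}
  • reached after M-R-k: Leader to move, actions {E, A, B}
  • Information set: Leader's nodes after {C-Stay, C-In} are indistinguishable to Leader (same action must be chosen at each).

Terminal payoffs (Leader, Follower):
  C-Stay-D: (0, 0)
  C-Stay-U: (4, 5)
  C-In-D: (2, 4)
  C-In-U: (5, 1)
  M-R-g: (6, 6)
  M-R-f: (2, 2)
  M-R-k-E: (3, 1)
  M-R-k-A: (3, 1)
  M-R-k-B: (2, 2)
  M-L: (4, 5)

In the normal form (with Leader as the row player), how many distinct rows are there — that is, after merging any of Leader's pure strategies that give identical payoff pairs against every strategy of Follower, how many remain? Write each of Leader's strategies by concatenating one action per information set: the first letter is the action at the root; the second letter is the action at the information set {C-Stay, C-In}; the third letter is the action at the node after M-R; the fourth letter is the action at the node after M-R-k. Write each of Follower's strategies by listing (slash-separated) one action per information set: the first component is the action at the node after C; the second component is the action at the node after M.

5

Leader has 36 pure strategies: CDgE, CDgA, CDgB, CDfE, CDfA, CDfB, CDkE, CDkA, CDkB, CUgE, CUgA, CUgB, CUfE, CUfA, CUfB, CUkE, CUkA, CUkB, MDgE, MDgA, MDgB, MDfE, MDfA, MDfB, MDkE, MDkA, MDkB, MUgE, MUgA, MUgB, MUfE, MUfA, MUfB, MUkE, MUkA, MUkB. Columns: Stay/R, Stay/L, In/R, In/L.
{CDgE, CDgA, CDgB, CDfE, CDfA, CDfB, CDkE, CDkA, CDkB} → row (0,0) (0,0) (2,4) (2,4)
{CUgE, CUgA, CUgB, CUfE, CUfA, CUfB, CUkE, CUkA, CUkB} → row (4,5) (4,5) (5,1) (5,1)
{MDgE, MDgA, MDgB, MUgE, MUgA, MUgB} → row (6,6) (4,5) (6,6) (4,5)
{MDfE, MDfA, MDfB, MDkB, MUfE, MUfA, MUfB, MUkB} → row (2,2) (4,5) (2,2) (4,5)
{MDkE, MDkA, MUkE, MUkA} → row (3,1) (4,5) (3,1) (4,5)
That's 5 distinct rows out of 36 strategies.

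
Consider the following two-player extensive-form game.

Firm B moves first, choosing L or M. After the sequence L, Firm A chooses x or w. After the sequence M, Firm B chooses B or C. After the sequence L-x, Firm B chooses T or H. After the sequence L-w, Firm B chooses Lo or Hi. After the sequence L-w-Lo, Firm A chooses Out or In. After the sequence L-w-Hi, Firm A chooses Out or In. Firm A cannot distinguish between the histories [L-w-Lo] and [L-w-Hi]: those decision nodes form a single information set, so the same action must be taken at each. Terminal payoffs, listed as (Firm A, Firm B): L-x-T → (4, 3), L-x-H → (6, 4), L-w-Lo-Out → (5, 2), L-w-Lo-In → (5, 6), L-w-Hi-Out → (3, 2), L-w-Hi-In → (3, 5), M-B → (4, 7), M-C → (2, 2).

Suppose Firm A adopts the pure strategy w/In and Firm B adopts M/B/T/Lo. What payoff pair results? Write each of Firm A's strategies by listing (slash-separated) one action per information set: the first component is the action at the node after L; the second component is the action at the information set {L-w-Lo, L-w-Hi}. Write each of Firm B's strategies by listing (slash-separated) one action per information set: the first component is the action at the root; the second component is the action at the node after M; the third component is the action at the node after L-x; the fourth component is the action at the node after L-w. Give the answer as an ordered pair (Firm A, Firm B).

Trace the play path from the root:
  Firm B plays M
  Firm B plays B at [M]
→ terminal payoff (4, 7).
(Firm A's choice at the node after L is never reached on this path, so it doesn't affect the outcome.)

(4, 7)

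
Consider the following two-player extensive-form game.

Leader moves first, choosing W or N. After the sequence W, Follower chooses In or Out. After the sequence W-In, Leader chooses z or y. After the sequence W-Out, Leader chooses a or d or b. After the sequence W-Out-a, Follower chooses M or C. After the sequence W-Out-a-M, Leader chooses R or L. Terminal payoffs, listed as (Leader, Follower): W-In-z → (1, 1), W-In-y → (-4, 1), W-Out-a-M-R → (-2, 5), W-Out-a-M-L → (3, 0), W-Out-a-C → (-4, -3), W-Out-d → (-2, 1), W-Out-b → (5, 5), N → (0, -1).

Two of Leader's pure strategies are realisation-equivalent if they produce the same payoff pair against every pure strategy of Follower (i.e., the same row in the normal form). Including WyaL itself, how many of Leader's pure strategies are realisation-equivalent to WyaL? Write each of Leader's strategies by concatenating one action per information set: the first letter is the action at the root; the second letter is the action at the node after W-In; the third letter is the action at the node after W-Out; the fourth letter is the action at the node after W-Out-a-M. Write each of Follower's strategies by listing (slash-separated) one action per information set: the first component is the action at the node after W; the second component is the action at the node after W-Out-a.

Row for WyaL (columns In/M, In/C, Out/M, Out/C): (-4,1) (-4,1) (3,0) (-4,-3).
Every one of Leader's information sets is on the play path for some reply by Follower when Leader follows WyaL.
Changing the action at any of them therefore changes at least one column, so only WyaL itself gives this row.

1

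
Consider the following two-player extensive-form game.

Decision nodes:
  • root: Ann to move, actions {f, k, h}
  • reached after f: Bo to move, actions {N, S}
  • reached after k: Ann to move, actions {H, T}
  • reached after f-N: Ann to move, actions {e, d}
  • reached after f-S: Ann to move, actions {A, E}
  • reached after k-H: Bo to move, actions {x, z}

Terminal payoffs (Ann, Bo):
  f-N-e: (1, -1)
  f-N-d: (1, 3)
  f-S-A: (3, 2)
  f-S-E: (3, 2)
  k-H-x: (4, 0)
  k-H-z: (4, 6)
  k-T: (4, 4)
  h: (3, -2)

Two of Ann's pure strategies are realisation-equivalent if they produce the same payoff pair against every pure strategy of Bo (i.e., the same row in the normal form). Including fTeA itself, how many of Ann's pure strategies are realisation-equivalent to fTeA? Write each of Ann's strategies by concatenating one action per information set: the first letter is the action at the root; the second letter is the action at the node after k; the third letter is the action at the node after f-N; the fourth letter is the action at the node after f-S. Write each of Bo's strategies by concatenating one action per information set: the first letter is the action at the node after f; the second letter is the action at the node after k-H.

Row for fTeA (columns Nx, Nz, Sx, Sz): (1,-1) (1,-1) (3,2) (3,2).
Under fTeA, Ann's choice at the node after k can never be reached regardless of what Bo does, so varying those choices leaves every outcome unchanged.
Holding the reachable choices fixed and varying the unreachable one freely already gives 2 equivalent strategies.
Checking the remaining rows, fHeE, fTeE also happen to give the same payoffs in every column, bringing the total to 4: fHeA, fHeE, fTeA, fTeE.

4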